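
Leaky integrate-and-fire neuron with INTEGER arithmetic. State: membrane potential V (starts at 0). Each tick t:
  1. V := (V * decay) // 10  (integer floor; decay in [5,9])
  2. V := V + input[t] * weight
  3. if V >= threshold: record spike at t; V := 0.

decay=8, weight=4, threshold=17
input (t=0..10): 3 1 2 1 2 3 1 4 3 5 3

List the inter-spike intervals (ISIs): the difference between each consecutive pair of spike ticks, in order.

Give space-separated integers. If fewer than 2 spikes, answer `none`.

t=0: input=3 -> V=12
t=1: input=1 -> V=13
t=2: input=2 -> V=0 FIRE
t=3: input=1 -> V=4
t=4: input=2 -> V=11
t=5: input=3 -> V=0 FIRE
t=6: input=1 -> V=4
t=7: input=4 -> V=0 FIRE
t=8: input=3 -> V=12
t=9: input=5 -> V=0 FIRE
t=10: input=3 -> V=12

Answer: 3 2 2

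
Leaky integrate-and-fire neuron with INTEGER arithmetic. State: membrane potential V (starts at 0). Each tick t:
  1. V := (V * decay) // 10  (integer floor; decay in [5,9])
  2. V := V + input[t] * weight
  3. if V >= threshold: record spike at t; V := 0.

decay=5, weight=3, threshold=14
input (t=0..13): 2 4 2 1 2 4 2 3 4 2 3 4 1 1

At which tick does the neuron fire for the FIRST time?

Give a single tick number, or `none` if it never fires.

Answer: 1

Derivation:
t=0: input=2 -> V=6
t=1: input=4 -> V=0 FIRE
t=2: input=2 -> V=6
t=3: input=1 -> V=6
t=4: input=2 -> V=9
t=5: input=4 -> V=0 FIRE
t=6: input=2 -> V=6
t=7: input=3 -> V=12
t=8: input=4 -> V=0 FIRE
t=9: input=2 -> V=6
t=10: input=3 -> V=12
t=11: input=4 -> V=0 FIRE
t=12: input=1 -> V=3
t=13: input=1 -> V=4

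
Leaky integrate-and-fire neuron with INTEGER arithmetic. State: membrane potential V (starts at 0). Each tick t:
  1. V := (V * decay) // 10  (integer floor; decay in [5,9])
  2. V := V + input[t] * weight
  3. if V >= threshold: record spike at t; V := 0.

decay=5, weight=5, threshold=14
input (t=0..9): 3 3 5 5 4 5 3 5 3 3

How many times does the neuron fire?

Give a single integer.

Answer: 10

Derivation:
t=0: input=3 -> V=0 FIRE
t=1: input=3 -> V=0 FIRE
t=2: input=5 -> V=0 FIRE
t=3: input=5 -> V=0 FIRE
t=4: input=4 -> V=0 FIRE
t=5: input=5 -> V=0 FIRE
t=6: input=3 -> V=0 FIRE
t=7: input=5 -> V=0 FIRE
t=8: input=3 -> V=0 FIRE
t=9: input=3 -> V=0 FIRE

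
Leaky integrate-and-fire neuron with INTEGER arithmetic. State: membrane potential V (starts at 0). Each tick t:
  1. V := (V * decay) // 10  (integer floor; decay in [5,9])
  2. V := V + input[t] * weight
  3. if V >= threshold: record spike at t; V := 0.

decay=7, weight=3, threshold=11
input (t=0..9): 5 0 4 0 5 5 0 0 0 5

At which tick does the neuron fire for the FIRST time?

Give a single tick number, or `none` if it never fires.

Answer: 0

Derivation:
t=0: input=5 -> V=0 FIRE
t=1: input=0 -> V=0
t=2: input=4 -> V=0 FIRE
t=3: input=0 -> V=0
t=4: input=5 -> V=0 FIRE
t=5: input=5 -> V=0 FIRE
t=6: input=0 -> V=0
t=7: input=0 -> V=0
t=8: input=0 -> V=0
t=9: input=5 -> V=0 FIRE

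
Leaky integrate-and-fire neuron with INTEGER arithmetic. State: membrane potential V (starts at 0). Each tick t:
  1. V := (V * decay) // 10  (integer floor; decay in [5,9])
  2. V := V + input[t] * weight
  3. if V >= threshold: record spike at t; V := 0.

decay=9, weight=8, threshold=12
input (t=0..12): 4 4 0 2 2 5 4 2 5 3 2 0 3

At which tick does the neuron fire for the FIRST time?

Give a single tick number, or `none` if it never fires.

t=0: input=4 -> V=0 FIRE
t=1: input=4 -> V=0 FIRE
t=2: input=0 -> V=0
t=3: input=2 -> V=0 FIRE
t=4: input=2 -> V=0 FIRE
t=5: input=5 -> V=0 FIRE
t=6: input=4 -> V=0 FIRE
t=7: input=2 -> V=0 FIRE
t=8: input=5 -> V=0 FIRE
t=9: input=3 -> V=0 FIRE
t=10: input=2 -> V=0 FIRE
t=11: input=0 -> V=0
t=12: input=3 -> V=0 FIRE

Answer: 0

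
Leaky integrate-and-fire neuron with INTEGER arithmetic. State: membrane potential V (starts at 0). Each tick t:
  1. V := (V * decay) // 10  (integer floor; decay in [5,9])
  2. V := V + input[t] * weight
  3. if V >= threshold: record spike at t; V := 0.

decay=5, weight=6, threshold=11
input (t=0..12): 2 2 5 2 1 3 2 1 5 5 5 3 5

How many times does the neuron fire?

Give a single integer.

t=0: input=2 -> V=0 FIRE
t=1: input=2 -> V=0 FIRE
t=2: input=5 -> V=0 FIRE
t=3: input=2 -> V=0 FIRE
t=4: input=1 -> V=6
t=5: input=3 -> V=0 FIRE
t=6: input=2 -> V=0 FIRE
t=7: input=1 -> V=6
t=8: input=5 -> V=0 FIRE
t=9: input=5 -> V=0 FIRE
t=10: input=5 -> V=0 FIRE
t=11: input=3 -> V=0 FIRE
t=12: input=5 -> V=0 FIRE

Answer: 11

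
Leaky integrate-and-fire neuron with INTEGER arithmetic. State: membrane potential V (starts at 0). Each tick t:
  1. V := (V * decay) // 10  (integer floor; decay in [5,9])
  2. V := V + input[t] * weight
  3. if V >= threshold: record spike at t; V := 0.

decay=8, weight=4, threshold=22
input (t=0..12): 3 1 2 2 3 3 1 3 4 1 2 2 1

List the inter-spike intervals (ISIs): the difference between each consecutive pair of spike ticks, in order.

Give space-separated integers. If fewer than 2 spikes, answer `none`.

Answer: 4 4

Derivation:
t=0: input=3 -> V=12
t=1: input=1 -> V=13
t=2: input=2 -> V=18
t=3: input=2 -> V=0 FIRE
t=4: input=3 -> V=12
t=5: input=3 -> V=21
t=6: input=1 -> V=20
t=7: input=3 -> V=0 FIRE
t=8: input=4 -> V=16
t=9: input=1 -> V=16
t=10: input=2 -> V=20
t=11: input=2 -> V=0 FIRE
t=12: input=1 -> V=4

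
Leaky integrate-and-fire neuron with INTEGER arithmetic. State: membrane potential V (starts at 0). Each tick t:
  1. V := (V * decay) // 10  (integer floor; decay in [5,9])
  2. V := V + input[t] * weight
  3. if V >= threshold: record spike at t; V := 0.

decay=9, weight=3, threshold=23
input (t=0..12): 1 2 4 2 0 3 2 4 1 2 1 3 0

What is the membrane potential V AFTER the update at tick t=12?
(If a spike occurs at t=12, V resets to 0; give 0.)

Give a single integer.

t=0: input=1 -> V=3
t=1: input=2 -> V=8
t=2: input=4 -> V=19
t=3: input=2 -> V=0 FIRE
t=4: input=0 -> V=0
t=5: input=3 -> V=9
t=6: input=2 -> V=14
t=7: input=4 -> V=0 FIRE
t=8: input=1 -> V=3
t=9: input=2 -> V=8
t=10: input=1 -> V=10
t=11: input=3 -> V=18
t=12: input=0 -> V=16

Answer: 16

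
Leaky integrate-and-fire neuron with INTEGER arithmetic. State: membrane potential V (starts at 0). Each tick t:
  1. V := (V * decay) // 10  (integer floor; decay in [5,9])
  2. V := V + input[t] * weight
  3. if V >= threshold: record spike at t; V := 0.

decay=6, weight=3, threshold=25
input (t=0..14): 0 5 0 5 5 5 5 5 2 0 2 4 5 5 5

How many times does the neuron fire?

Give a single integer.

Answer: 3

Derivation:
t=0: input=0 -> V=0
t=1: input=5 -> V=15
t=2: input=0 -> V=9
t=3: input=5 -> V=20
t=4: input=5 -> V=0 FIRE
t=5: input=5 -> V=15
t=6: input=5 -> V=24
t=7: input=5 -> V=0 FIRE
t=8: input=2 -> V=6
t=9: input=0 -> V=3
t=10: input=2 -> V=7
t=11: input=4 -> V=16
t=12: input=5 -> V=24
t=13: input=5 -> V=0 FIRE
t=14: input=5 -> V=15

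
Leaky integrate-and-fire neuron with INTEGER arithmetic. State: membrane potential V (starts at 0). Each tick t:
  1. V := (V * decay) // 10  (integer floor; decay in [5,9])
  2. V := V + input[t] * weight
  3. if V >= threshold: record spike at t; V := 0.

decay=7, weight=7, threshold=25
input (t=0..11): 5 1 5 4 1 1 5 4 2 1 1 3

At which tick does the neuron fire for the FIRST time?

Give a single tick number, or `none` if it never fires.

t=0: input=5 -> V=0 FIRE
t=1: input=1 -> V=7
t=2: input=5 -> V=0 FIRE
t=3: input=4 -> V=0 FIRE
t=4: input=1 -> V=7
t=5: input=1 -> V=11
t=6: input=5 -> V=0 FIRE
t=7: input=4 -> V=0 FIRE
t=8: input=2 -> V=14
t=9: input=1 -> V=16
t=10: input=1 -> V=18
t=11: input=3 -> V=0 FIRE

Answer: 0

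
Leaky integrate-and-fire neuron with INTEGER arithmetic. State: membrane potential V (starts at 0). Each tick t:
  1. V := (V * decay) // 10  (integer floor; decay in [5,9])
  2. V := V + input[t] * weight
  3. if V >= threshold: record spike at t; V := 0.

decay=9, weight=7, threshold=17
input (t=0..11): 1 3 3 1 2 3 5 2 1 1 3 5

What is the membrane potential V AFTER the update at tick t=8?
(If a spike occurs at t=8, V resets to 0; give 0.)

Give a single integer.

Answer: 0

Derivation:
t=0: input=1 -> V=7
t=1: input=3 -> V=0 FIRE
t=2: input=3 -> V=0 FIRE
t=3: input=1 -> V=7
t=4: input=2 -> V=0 FIRE
t=5: input=3 -> V=0 FIRE
t=6: input=5 -> V=0 FIRE
t=7: input=2 -> V=14
t=8: input=1 -> V=0 FIRE
t=9: input=1 -> V=7
t=10: input=3 -> V=0 FIRE
t=11: input=5 -> V=0 FIRE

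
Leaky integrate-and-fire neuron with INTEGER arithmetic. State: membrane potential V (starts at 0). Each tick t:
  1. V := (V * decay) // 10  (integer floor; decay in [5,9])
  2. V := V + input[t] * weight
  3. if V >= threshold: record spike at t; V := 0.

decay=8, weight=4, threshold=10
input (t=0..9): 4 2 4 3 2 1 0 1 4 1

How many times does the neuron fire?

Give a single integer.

t=0: input=4 -> V=0 FIRE
t=1: input=2 -> V=8
t=2: input=4 -> V=0 FIRE
t=3: input=3 -> V=0 FIRE
t=4: input=2 -> V=8
t=5: input=1 -> V=0 FIRE
t=6: input=0 -> V=0
t=7: input=1 -> V=4
t=8: input=4 -> V=0 FIRE
t=9: input=1 -> V=4

Answer: 5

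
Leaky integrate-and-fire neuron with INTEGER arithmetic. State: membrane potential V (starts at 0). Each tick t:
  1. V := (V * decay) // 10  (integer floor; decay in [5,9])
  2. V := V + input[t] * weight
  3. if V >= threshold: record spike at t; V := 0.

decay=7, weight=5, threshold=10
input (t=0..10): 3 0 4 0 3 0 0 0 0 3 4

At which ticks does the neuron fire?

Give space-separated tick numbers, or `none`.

Answer: 0 2 4 9 10

Derivation:
t=0: input=3 -> V=0 FIRE
t=1: input=0 -> V=0
t=2: input=4 -> V=0 FIRE
t=3: input=0 -> V=0
t=4: input=3 -> V=0 FIRE
t=5: input=0 -> V=0
t=6: input=0 -> V=0
t=7: input=0 -> V=0
t=8: input=0 -> V=0
t=9: input=3 -> V=0 FIRE
t=10: input=4 -> V=0 FIRE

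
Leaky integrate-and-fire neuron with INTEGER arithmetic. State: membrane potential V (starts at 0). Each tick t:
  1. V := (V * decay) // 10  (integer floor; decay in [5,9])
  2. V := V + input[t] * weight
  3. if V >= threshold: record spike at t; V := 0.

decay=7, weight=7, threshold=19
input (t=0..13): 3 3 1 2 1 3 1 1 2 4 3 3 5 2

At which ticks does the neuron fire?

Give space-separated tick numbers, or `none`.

t=0: input=3 -> V=0 FIRE
t=1: input=3 -> V=0 FIRE
t=2: input=1 -> V=7
t=3: input=2 -> V=18
t=4: input=1 -> V=0 FIRE
t=5: input=3 -> V=0 FIRE
t=6: input=1 -> V=7
t=7: input=1 -> V=11
t=8: input=2 -> V=0 FIRE
t=9: input=4 -> V=0 FIRE
t=10: input=3 -> V=0 FIRE
t=11: input=3 -> V=0 FIRE
t=12: input=5 -> V=0 FIRE
t=13: input=2 -> V=14

Answer: 0 1 4 5 8 9 10 11 12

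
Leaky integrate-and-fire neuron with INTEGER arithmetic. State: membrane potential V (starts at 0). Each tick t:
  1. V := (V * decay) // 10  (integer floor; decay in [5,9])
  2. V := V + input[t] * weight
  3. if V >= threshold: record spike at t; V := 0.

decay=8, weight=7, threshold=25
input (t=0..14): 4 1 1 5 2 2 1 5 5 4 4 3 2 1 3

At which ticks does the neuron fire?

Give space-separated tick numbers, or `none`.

Answer: 0 3 5 7 8 9 10 12 14

Derivation:
t=0: input=4 -> V=0 FIRE
t=1: input=1 -> V=7
t=2: input=1 -> V=12
t=3: input=5 -> V=0 FIRE
t=4: input=2 -> V=14
t=5: input=2 -> V=0 FIRE
t=6: input=1 -> V=7
t=7: input=5 -> V=0 FIRE
t=8: input=5 -> V=0 FIRE
t=9: input=4 -> V=0 FIRE
t=10: input=4 -> V=0 FIRE
t=11: input=3 -> V=21
t=12: input=2 -> V=0 FIRE
t=13: input=1 -> V=7
t=14: input=3 -> V=0 FIRE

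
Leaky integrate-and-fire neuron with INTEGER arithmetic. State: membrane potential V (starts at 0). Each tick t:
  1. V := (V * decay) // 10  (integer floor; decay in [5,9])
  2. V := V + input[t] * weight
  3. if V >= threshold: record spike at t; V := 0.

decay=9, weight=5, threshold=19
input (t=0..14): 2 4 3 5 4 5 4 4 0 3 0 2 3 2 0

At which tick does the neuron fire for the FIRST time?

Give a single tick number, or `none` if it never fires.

t=0: input=2 -> V=10
t=1: input=4 -> V=0 FIRE
t=2: input=3 -> V=15
t=3: input=5 -> V=0 FIRE
t=4: input=4 -> V=0 FIRE
t=5: input=5 -> V=0 FIRE
t=6: input=4 -> V=0 FIRE
t=7: input=4 -> V=0 FIRE
t=8: input=0 -> V=0
t=9: input=3 -> V=15
t=10: input=0 -> V=13
t=11: input=2 -> V=0 FIRE
t=12: input=3 -> V=15
t=13: input=2 -> V=0 FIRE
t=14: input=0 -> V=0

Answer: 1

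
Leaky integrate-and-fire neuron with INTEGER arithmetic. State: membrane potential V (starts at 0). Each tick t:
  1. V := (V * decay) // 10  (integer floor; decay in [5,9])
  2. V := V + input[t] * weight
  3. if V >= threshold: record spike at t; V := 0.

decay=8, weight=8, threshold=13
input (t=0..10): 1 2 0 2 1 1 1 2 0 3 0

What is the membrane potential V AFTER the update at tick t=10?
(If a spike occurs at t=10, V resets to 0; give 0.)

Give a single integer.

t=0: input=1 -> V=8
t=1: input=2 -> V=0 FIRE
t=2: input=0 -> V=0
t=3: input=2 -> V=0 FIRE
t=4: input=1 -> V=8
t=5: input=1 -> V=0 FIRE
t=6: input=1 -> V=8
t=7: input=2 -> V=0 FIRE
t=8: input=0 -> V=0
t=9: input=3 -> V=0 FIRE
t=10: input=0 -> V=0

Answer: 0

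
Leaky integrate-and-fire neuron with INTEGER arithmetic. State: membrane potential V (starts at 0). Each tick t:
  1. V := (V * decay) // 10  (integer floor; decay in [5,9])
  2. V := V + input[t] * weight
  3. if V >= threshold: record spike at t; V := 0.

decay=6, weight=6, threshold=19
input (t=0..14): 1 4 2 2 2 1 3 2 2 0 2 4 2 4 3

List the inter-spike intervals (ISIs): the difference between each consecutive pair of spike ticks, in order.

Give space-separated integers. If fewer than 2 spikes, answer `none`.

Answer: 2 3 2 3 2

Derivation:
t=0: input=1 -> V=6
t=1: input=4 -> V=0 FIRE
t=2: input=2 -> V=12
t=3: input=2 -> V=0 FIRE
t=4: input=2 -> V=12
t=5: input=1 -> V=13
t=6: input=3 -> V=0 FIRE
t=7: input=2 -> V=12
t=8: input=2 -> V=0 FIRE
t=9: input=0 -> V=0
t=10: input=2 -> V=12
t=11: input=4 -> V=0 FIRE
t=12: input=2 -> V=12
t=13: input=4 -> V=0 FIRE
t=14: input=3 -> V=18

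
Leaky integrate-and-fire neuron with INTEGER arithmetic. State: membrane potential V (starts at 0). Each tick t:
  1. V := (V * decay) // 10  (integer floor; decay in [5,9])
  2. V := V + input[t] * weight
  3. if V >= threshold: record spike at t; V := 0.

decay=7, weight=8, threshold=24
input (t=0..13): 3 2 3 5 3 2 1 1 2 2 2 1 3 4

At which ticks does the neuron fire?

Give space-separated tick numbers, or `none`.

Answer: 0 2 3 4 8 10 12 13

Derivation:
t=0: input=3 -> V=0 FIRE
t=1: input=2 -> V=16
t=2: input=3 -> V=0 FIRE
t=3: input=5 -> V=0 FIRE
t=4: input=3 -> V=0 FIRE
t=5: input=2 -> V=16
t=6: input=1 -> V=19
t=7: input=1 -> V=21
t=8: input=2 -> V=0 FIRE
t=9: input=2 -> V=16
t=10: input=2 -> V=0 FIRE
t=11: input=1 -> V=8
t=12: input=3 -> V=0 FIRE
t=13: input=4 -> V=0 FIRE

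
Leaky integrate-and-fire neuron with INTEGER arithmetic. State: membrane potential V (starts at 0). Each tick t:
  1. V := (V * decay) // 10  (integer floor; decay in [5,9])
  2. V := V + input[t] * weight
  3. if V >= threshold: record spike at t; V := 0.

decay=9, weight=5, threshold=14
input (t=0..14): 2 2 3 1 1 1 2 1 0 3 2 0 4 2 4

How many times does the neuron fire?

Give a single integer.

t=0: input=2 -> V=10
t=1: input=2 -> V=0 FIRE
t=2: input=3 -> V=0 FIRE
t=3: input=1 -> V=5
t=4: input=1 -> V=9
t=5: input=1 -> V=13
t=6: input=2 -> V=0 FIRE
t=7: input=1 -> V=5
t=8: input=0 -> V=4
t=9: input=3 -> V=0 FIRE
t=10: input=2 -> V=10
t=11: input=0 -> V=9
t=12: input=4 -> V=0 FIRE
t=13: input=2 -> V=10
t=14: input=4 -> V=0 FIRE

Answer: 6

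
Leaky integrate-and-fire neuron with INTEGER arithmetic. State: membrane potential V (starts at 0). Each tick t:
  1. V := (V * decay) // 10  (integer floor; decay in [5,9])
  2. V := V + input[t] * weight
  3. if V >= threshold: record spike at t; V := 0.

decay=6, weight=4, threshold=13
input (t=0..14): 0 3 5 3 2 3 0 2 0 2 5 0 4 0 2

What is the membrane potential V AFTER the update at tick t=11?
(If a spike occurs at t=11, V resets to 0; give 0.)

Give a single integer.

Answer: 0

Derivation:
t=0: input=0 -> V=0
t=1: input=3 -> V=12
t=2: input=5 -> V=0 FIRE
t=3: input=3 -> V=12
t=4: input=2 -> V=0 FIRE
t=5: input=3 -> V=12
t=6: input=0 -> V=7
t=7: input=2 -> V=12
t=8: input=0 -> V=7
t=9: input=2 -> V=12
t=10: input=5 -> V=0 FIRE
t=11: input=0 -> V=0
t=12: input=4 -> V=0 FIRE
t=13: input=0 -> V=0
t=14: input=2 -> V=8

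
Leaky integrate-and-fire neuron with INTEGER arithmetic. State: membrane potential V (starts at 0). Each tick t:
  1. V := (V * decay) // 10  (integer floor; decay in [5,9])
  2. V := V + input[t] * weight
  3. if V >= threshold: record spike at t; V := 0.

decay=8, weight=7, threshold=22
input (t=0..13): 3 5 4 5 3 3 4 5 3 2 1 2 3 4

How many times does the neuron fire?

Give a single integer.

Answer: 9

Derivation:
t=0: input=3 -> V=21
t=1: input=5 -> V=0 FIRE
t=2: input=4 -> V=0 FIRE
t=3: input=5 -> V=0 FIRE
t=4: input=3 -> V=21
t=5: input=3 -> V=0 FIRE
t=6: input=4 -> V=0 FIRE
t=7: input=5 -> V=0 FIRE
t=8: input=3 -> V=21
t=9: input=2 -> V=0 FIRE
t=10: input=1 -> V=7
t=11: input=2 -> V=19
t=12: input=3 -> V=0 FIRE
t=13: input=4 -> V=0 FIRE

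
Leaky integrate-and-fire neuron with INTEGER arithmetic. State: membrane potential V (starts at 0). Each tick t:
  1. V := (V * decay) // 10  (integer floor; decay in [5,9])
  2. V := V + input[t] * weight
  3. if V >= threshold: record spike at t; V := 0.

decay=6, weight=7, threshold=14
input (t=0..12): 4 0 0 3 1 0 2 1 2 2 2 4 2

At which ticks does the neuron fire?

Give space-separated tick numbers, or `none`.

Answer: 0 3 6 8 9 10 11 12

Derivation:
t=0: input=4 -> V=0 FIRE
t=1: input=0 -> V=0
t=2: input=0 -> V=0
t=3: input=3 -> V=0 FIRE
t=4: input=1 -> V=7
t=5: input=0 -> V=4
t=6: input=2 -> V=0 FIRE
t=7: input=1 -> V=7
t=8: input=2 -> V=0 FIRE
t=9: input=2 -> V=0 FIRE
t=10: input=2 -> V=0 FIRE
t=11: input=4 -> V=0 FIRE
t=12: input=2 -> V=0 FIRE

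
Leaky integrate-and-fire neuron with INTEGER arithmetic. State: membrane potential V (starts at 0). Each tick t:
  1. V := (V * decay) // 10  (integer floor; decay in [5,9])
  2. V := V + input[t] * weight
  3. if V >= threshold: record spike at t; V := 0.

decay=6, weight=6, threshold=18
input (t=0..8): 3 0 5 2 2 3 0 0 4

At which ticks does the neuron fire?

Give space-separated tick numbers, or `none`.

t=0: input=3 -> V=0 FIRE
t=1: input=0 -> V=0
t=2: input=5 -> V=0 FIRE
t=3: input=2 -> V=12
t=4: input=2 -> V=0 FIRE
t=5: input=3 -> V=0 FIRE
t=6: input=0 -> V=0
t=7: input=0 -> V=0
t=8: input=4 -> V=0 FIRE

Answer: 0 2 4 5 8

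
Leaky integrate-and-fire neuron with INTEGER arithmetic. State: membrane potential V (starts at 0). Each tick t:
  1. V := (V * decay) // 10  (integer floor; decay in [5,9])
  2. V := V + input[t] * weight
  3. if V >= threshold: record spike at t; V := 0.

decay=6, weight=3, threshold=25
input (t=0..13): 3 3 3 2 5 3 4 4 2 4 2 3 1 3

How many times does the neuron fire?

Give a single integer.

Answer: 1

Derivation:
t=0: input=3 -> V=9
t=1: input=3 -> V=14
t=2: input=3 -> V=17
t=3: input=2 -> V=16
t=4: input=5 -> V=24
t=5: input=3 -> V=23
t=6: input=4 -> V=0 FIRE
t=7: input=4 -> V=12
t=8: input=2 -> V=13
t=9: input=4 -> V=19
t=10: input=2 -> V=17
t=11: input=3 -> V=19
t=12: input=1 -> V=14
t=13: input=3 -> V=17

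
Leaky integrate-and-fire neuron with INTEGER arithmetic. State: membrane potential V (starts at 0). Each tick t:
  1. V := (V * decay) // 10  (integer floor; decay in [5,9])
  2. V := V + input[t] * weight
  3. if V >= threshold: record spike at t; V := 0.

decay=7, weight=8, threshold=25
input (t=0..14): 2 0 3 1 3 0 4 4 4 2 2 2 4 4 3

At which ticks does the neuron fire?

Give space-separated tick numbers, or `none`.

t=0: input=2 -> V=16
t=1: input=0 -> V=11
t=2: input=3 -> V=0 FIRE
t=3: input=1 -> V=8
t=4: input=3 -> V=0 FIRE
t=5: input=0 -> V=0
t=6: input=4 -> V=0 FIRE
t=7: input=4 -> V=0 FIRE
t=8: input=4 -> V=0 FIRE
t=9: input=2 -> V=16
t=10: input=2 -> V=0 FIRE
t=11: input=2 -> V=16
t=12: input=4 -> V=0 FIRE
t=13: input=4 -> V=0 FIRE
t=14: input=3 -> V=24

Answer: 2 4 6 7 8 10 12 13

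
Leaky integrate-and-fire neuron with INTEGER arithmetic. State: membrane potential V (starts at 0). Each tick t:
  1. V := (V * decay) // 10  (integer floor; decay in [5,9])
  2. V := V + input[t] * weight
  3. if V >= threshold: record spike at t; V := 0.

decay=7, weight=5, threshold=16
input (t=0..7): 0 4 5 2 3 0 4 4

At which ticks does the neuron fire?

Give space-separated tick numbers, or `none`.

Answer: 1 2 4 6 7

Derivation:
t=0: input=0 -> V=0
t=1: input=4 -> V=0 FIRE
t=2: input=5 -> V=0 FIRE
t=3: input=2 -> V=10
t=4: input=3 -> V=0 FIRE
t=5: input=0 -> V=0
t=6: input=4 -> V=0 FIRE
t=7: input=4 -> V=0 FIRE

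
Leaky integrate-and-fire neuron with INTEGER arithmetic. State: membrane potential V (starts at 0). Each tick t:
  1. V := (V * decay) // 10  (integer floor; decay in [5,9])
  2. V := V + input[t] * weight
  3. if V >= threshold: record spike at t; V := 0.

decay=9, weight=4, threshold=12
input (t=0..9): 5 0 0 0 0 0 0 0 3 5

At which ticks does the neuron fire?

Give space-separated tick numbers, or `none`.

t=0: input=5 -> V=0 FIRE
t=1: input=0 -> V=0
t=2: input=0 -> V=0
t=3: input=0 -> V=0
t=4: input=0 -> V=0
t=5: input=0 -> V=0
t=6: input=0 -> V=0
t=7: input=0 -> V=0
t=8: input=3 -> V=0 FIRE
t=9: input=5 -> V=0 FIRE

Answer: 0 8 9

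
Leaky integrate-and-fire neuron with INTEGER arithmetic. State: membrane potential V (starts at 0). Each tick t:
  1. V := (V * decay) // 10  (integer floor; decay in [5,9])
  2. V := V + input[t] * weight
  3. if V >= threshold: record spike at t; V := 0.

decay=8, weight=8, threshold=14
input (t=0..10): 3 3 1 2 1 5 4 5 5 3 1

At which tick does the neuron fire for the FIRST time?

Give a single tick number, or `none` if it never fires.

Answer: 0

Derivation:
t=0: input=3 -> V=0 FIRE
t=1: input=3 -> V=0 FIRE
t=2: input=1 -> V=8
t=3: input=2 -> V=0 FIRE
t=4: input=1 -> V=8
t=5: input=5 -> V=0 FIRE
t=6: input=4 -> V=0 FIRE
t=7: input=5 -> V=0 FIRE
t=8: input=5 -> V=0 FIRE
t=9: input=3 -> V=0 FIRE
t=10: input=1 -> V=8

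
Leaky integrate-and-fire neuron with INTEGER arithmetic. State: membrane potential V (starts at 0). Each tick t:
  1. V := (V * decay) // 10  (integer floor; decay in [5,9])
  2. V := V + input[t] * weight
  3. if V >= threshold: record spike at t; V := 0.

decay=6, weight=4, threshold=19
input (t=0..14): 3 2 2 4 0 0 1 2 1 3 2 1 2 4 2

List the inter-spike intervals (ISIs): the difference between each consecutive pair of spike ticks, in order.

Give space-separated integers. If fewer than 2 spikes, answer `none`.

Answer: 10

Derivation:
t=0: input=3 -> V=12
t=1: input=2 -> V=15
t=2: input=2 -> V=17
t=3: input=4 -> V=0 FIRE
t=4: input=0 -> V=0
t=5: input=0 -> V=0
t=6: input=1 -> V=4
t=7: input=2 -> V=10
t=8: input=1 -> V=10
t=9: input=3 -> V=18
t=10: input=2 -> V=18
t=11: input=1 -> V=14
t=12: input=2 -> V=16
t=13: input=4 -> V=0 FIRE
t=14: input=2 -> V=8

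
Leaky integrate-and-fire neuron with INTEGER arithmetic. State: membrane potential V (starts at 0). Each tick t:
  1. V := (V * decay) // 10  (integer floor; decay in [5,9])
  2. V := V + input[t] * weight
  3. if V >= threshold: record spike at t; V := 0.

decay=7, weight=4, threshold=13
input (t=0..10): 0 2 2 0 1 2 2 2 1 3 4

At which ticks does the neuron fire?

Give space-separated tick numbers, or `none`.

t=0: input=0 -> V=0
t=1: input=2 -> V=8
t=2: input=2 -> V=0 FIRE
t=3: input=0 -> V=0
t=4: input=1 -> V=4
t=5: input=2 -> V=10
t=6: input=2 -> V=0 FIRE
t=7: input=2 -> V=8
t=8: input=1 -> V=9
t=9: input=3 -> V=0 FIRE
t=10: input=4 -> V=0 FIRE

Answer: 2 6 9 10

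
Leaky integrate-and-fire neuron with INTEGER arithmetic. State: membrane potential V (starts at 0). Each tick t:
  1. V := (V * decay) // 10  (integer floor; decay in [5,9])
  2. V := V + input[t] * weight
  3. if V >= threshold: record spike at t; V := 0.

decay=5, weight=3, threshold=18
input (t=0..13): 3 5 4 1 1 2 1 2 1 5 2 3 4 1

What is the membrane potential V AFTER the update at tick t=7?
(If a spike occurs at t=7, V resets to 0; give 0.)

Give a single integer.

Answer: 9

Derivation:
t=0: input=3 -> V=9
t=1: input=5 -> V=0 FIRE
t=2: input=4 -> V=12
t=3: input=1 -> V=9
t=4: input=1 -> V=7
t=5: input=2 -> V=9
t=6: input=1 -> V=7
t=7: input=2 -> V=9
t=8: input=1 -> V=7
t=9: input=5 -> V=0 FIRE
t=10: input=2 -> V=6
t=11: input=3 -> V=12
t=12: input=4 -> V=0 FIRE
t=13: input=1 -> V=3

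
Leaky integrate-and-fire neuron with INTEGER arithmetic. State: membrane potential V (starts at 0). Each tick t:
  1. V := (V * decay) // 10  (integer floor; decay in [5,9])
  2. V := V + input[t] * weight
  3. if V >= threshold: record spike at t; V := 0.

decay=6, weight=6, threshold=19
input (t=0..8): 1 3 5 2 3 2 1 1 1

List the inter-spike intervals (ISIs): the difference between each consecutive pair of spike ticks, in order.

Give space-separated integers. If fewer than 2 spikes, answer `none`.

Answer: 1 2

Derivation:
t=0: input=1 -> V=6
t=1: input=3 -> V=0 FIRE
t=2: input=5 -> V=0 FIRE
t=3: input=2 -> V=12
t=4: input=3 -> V=0 FIRE
t=5: input=2 -> V=12
t=6: input=1 -> V=13
t=7: input=1 -> V=13
t=8: input=1 -> V=13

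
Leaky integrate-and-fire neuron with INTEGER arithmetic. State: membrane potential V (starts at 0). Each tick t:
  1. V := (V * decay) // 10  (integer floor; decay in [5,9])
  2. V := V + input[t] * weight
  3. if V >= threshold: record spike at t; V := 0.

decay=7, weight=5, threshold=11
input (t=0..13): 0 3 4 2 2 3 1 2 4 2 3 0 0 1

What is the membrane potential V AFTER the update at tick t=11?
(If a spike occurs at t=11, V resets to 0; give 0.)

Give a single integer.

Answer: 0

Derivation:
t=0: input=0 -> V=0
t=1: input=3 -> V=0 FIRE
t=2: input=4 -> V=0 FIRE
t=3: input=2 -> V=10
t=4: input=2 -> V=0 FIRE
t=5: input=3 -> V=0 FIRE
t=6: input=1 -> V=5
t=7: input=2 -> V=0 FIRE
t=8: input=4 -> V=0 FIRE
t=9: input=2 -> V=10
t=10: input=3 -> V=0 FIRE
t=11: input=0 -> V=0
t=12: input=0 -> V=0
t=13: input=1 -> V=5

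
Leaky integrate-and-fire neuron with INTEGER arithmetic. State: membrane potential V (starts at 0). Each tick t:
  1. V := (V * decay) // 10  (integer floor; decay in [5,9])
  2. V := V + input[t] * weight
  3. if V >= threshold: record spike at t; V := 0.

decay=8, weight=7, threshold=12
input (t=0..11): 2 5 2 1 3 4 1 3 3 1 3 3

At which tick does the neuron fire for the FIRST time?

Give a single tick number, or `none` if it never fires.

Answer: 0

Derivation:
t=0: input=2 -> V=0 FIRE
t=1: input=5 -> V=0 FIRE
t=2: input=2 -> V=0 FIRE
t=3: input=1 -> V=7
t=4: input=3 -> V=0 FIRE
t=5: input=4 -> V=0 FIRE
t=6: input=1 -> V=7
t=7: input=3 -> V=0 FIRE
t=8: input=3 -> V=0 FIRE
t=9: input=1 -> V=7
t=10: input=3 -> V=0 FIRE
t=11: input=3 -> V=0 FIRE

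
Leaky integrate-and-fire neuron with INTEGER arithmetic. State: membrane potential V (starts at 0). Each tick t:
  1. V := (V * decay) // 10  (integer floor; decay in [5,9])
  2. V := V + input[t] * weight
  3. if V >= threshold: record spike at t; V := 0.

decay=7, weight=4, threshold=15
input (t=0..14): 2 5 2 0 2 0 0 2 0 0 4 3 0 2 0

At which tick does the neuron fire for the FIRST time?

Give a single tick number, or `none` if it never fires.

t=0: input=2 -> V=8
t=1: input=5 -> V=0 FIRE
t=2: input=2 -> V=8
t=3: input=0 -> V=5
t=4: input=2 -> V=11
t=5: input=0 -> V=7
t=6: input=0 -> V=4
t=7: input=2 -> V=10
t=8: input=0 -> V=7
t=9: input=0 -> V=4
t=10: input=4 -> V=0 FIRE
t=11: input=3 -> V=12
t=12: input=0 -> V=8
t=13: input=2 -> V=13
t=14: input=0 -> V=9

Answer: 1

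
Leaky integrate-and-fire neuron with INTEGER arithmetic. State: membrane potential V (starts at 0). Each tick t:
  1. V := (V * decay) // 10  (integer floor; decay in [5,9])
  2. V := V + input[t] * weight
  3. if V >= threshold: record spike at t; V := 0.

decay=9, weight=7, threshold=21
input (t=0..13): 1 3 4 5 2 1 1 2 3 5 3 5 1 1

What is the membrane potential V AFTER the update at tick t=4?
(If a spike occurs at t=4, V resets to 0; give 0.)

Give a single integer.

Answer: 14

Derivation:
t=0: input=1 -> V=7
t=1: input=3 -> V=0 FIRE
t=2: input=4 -> V=0 FIRE
t=3: input=5 -> V=0 FIRE
t=4: input=2 -> V=14
t=5: input=1 -> V=19
t=6: input=1 -> V=0 FIRE
t=7: input=2 -> V=14
t=8: input=3 -> V=0 FIRE
t=9: input=5 -> V=0 FIRE
t=10: input=3 -> V=0 FIRE
t=11: input=5 -> V=0 FIRE
t=12: input=1 -> V=7
t=13: input=1 -> V=13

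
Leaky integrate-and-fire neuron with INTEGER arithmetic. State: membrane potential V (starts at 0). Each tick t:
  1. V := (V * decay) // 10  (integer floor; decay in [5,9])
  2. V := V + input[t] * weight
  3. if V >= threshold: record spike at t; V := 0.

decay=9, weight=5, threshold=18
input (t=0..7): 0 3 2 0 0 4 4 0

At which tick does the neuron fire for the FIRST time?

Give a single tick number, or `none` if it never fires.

t=0: input=0 -> V=0
t=1: input=3 -> V=15
t=2: input=2 -> V=0 FIRE
t=3: input=0 -> V=0
t=4: input=0 -> V=0
t=5: input=4 -> V=0 FIRE
t=6: input=4 -> V=0 FIRE
t=7: input=0 -> V=0

Answer: 2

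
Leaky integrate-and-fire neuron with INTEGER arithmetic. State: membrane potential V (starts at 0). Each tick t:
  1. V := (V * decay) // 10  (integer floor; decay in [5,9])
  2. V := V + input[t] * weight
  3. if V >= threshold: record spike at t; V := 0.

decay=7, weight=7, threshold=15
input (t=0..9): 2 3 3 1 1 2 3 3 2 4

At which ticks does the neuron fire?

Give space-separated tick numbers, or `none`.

t=0: input=2 -> V=14
t=1: input=3 -> V=0 FIRE
t=2: input=3 -> V=0 FIRE
t=3: input=1 -> V=7
t=4: input=1 -> V=11
t=5: input=2 -> V=0 FIRE
t=6: input=3 -> V=0 FIRE
t=7: input=3 -> V=0 FIRE
t=8: input=2 -> V=14
t=9: input=4 -> V=0 FIRE

Answer: 1 2 5 6 7 9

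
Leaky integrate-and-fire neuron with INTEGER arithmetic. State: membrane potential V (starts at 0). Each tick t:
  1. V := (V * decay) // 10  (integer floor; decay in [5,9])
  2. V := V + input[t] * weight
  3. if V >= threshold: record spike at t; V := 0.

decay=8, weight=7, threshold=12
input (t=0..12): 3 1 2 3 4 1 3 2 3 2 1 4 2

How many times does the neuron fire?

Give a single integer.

t=0: input=3 -> V=0 FIRE
t=1: input=1 -> V=7
t=2: input=2 -> V=0 FIRE
t=3: input=3 -> V=0 FIRE
t=4: input=4 -> V=0 FIRE
t=5: input=1 -> V=7
t=6: input=3 -> V=0 FIRE
t=7: input=2 -> V=0 FIRE
t=8: input=3 -> V=0 FIRE
t=9: input=2 -> V=0 FIRE
t=10: input=1 -> V=7
t=11: input=4 -> V=0 FIRE
t=12: input=2 -> V=0 FIRE

Answer: 10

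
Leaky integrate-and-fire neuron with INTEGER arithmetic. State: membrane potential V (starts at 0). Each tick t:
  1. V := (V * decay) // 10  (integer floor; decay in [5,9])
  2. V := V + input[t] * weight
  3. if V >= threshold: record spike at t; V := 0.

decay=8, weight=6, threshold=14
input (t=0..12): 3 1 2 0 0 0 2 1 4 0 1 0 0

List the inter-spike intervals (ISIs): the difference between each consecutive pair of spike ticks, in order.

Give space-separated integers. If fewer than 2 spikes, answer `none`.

Answer: 2 5 1

Derivation:
t=0: input=3 -> V=0 FIRE
t=1: input=1 -> V=6
t=2: input=2 -> V=0 FIRE
t=3: input=0 -> V=0
t=4: input=0 -> V=0
t=5: input=0 -> V=0
t=6: input=2 -> V=12
t=7: input=1 -> V=0 FIRE
t=8: input=4 -> V=0 FIRE
t=9: input=0 -> V=0
t=10: input=1 -> V=6
t=11: input=0 -> V=4
t=12: input=0 -> V=3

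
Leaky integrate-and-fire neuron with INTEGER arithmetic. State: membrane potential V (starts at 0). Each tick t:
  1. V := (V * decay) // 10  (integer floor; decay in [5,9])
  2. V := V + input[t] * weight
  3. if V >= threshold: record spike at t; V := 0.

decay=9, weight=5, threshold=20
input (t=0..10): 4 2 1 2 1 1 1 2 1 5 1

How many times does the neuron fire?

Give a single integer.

Answer: 4

Derivation:
t=0: input=4 -> V=0 FIRE
t=1: input=2 -> V=10
t=2: input=1 -> V=14
t=3: input=2 -> V=0 FIRE
t=4: input=1 -> V=5
t=5: input=1 -> V=9
t=6: input=1 -> V=13
t=7: input=2 -> V=0 FIRE
t=8: input=1 -> V=5
t=9: input=5 -> V=0 FIRE
t=10: input=1 -> V=5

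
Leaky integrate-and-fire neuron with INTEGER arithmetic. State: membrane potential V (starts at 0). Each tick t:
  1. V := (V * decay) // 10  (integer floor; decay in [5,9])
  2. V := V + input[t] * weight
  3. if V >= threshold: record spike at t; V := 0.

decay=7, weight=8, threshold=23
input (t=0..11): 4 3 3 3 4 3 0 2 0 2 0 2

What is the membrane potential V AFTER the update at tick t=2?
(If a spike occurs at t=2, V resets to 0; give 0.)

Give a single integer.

Answer: 0

Derivation:
t=0: input=4 -> V=0 FIRE
t=1: input=3 -> V=0 FIRE
t=2: input=3 -> V=0 FIRE
t=3: input=3 -> V=0 FIRE
t=4: input=4 -> V=0 FIRE
t=5: input=3 -> V=0 FIRE
t=6: input=0 -> V=0
t=7: input=2 -> V=16
t=8: input=0 -> V=11
t=9: input=2 -> V=0 FIRE
t=10: input=0 -> V=0
t=11: input=2 -> V=16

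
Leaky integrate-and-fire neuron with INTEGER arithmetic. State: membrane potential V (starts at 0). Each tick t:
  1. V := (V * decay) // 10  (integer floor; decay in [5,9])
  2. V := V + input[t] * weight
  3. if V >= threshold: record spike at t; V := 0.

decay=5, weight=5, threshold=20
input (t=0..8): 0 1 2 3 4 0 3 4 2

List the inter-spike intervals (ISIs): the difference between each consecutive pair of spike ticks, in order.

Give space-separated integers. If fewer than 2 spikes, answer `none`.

Answer: 1 3

Derivation:
t=0: input=0 -> V=0
t=1: input=1 -> V=5
t=2: input=2 -> V=12
t=3: input=3 -> V=0 FIRE
t=4: input=4 -> V=0 FIRE
t=5: input=0 -> V=0
t=6: input=3 -> V=15
t=7: input=4 -> V=0 FIRE
t=8: input=2 -> V=10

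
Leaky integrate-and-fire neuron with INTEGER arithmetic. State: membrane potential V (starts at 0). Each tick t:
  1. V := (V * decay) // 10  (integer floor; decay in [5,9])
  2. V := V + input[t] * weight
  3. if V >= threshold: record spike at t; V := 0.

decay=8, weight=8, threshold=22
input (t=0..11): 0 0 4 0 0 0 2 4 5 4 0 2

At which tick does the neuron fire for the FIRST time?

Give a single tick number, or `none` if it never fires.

t=0: input=0 -> V=0
t=1: input=0 -> V=0
t=2: input=4 -> V=0 FIRE
t=3: input=0 -> V=0
t=4: input=0 -> V=0
t=5: input=0 -> V=0
t=6: input=2 -> V=16
t=7: input=4 -> V=0 FIRE
t=8: input=5 -> V=0 FIRE
t=9: input=4 -> V=0 FIRE
t=10: input=0 -> V=0
t=11: input=2 -> V=16

Answer: 2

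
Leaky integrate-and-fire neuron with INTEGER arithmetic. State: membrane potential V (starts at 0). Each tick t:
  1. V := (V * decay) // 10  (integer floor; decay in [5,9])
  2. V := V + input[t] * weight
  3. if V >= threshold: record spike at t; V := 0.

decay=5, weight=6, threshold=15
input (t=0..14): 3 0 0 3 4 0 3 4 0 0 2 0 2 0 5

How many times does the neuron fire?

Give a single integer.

Answer: 7

Derivation:
t=0: input=3 -> V=0 FIRE
t=1: input=0 -> V=0
t=2: input=0 -> V=0
t=3: input=3 -> V=0 FIRE
t=4: input=4 -> V=0 FIRE
t=5: input=0 -> V=0
t=6: input=3 -> V=0 FIRE
t=7: input=4 -> V=0 FIRE
t=8: input=0 -> V=0
t=9: input=0 -> V=0
t=10: input=2 -> V=12
t=11: input=0 -> V=6
t=12: input=2 -> V=0 FIRE
t=13: input=0 -> V=0
t=14: input=5 -> V=0 FIRE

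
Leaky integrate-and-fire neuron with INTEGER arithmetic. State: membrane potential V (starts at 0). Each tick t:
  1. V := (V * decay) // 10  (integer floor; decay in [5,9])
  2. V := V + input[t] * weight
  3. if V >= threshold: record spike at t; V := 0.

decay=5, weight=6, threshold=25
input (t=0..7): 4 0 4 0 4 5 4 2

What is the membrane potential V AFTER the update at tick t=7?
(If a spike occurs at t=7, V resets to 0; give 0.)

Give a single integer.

t=0: input=4 -> V=24
t=1: input=0 -> V=12
t=2: input=4 -> V=0 FIRE
t=3: input=0 -> V=0
t=4: input=4 -> V=24
t=5: input=5 -> V=0 FIRE
t=6: input=4 -> V=24
t=7: input=2 -> V=24

Answer: 24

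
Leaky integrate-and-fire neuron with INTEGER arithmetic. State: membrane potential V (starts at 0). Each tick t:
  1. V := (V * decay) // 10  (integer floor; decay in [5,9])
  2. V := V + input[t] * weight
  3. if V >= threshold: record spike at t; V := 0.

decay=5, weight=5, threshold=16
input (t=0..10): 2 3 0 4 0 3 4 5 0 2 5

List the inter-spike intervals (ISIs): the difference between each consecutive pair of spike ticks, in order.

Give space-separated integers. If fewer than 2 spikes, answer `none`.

t=0: input=2 -> V=10
t=1: input=3 -> V=0 FIRE
t=2: input=0 -> V=0
t=3: input=4 -> V=0 FIRE
t=4: input=0 -> V=0
t=5: input=3 -> V=15
t=6: input=4 -> V=0 FIRE
t=7: input=5 -> V=0 FIRE
t=8: input=0 -> V=0
t=9: input=2 -> V=10
t=10: input=5 -> V=0 FIRE

Answer: 2 3 1 3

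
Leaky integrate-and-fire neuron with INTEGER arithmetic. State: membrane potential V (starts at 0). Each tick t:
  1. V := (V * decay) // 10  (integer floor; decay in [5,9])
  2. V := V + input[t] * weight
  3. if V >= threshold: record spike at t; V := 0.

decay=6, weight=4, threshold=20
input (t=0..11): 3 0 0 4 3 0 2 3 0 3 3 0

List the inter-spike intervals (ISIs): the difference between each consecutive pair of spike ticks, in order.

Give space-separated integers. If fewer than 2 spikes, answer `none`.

Answer: 6

Derivation:
t=0: input=3 -> V=12
t=1: input=0 -> V=7
t=2: input=0 -> V=4
t=3: input=4 -> V=18
t=4: input=3 -> V=0 FIRE
t=5: input=0 -> V=0
t=6: input=2 -> V=8
t=7: input=3 -> V=16
t=8: input=0 -> V=9
t=9: input=3 -> V=17
t=10: input=3 -> V=0 FIRE
t=11: input=0 -> V=0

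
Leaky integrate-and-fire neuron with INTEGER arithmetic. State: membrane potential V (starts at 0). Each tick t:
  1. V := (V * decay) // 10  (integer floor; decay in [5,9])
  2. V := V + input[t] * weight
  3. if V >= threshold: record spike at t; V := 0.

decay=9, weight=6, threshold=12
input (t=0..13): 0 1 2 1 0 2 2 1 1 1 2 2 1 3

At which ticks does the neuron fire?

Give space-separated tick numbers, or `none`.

t=0: input=0 -> V=0
t=1: input=1 -> V=6
t=2: input=2 -> V=0 FIRE
t=3: input=1 -> V=6
t=4: input=0 -> V=5
t=5: input=2 -> V=0 FIRE
t=6: input=2 -> V=0 FIRE
t=7: input=1 -> V=6
t=8: input=1 -> V=11
t=9: input=1 -> V=0 FIRE
t=10: input=2 -> V=0 FIRE
t=11: input=2 -> V=0 FIRE
t=12: input=1 -> V=6
t=13: input=3 -> V=0 FIRE

Answer: 2 5 6 9 10 11 13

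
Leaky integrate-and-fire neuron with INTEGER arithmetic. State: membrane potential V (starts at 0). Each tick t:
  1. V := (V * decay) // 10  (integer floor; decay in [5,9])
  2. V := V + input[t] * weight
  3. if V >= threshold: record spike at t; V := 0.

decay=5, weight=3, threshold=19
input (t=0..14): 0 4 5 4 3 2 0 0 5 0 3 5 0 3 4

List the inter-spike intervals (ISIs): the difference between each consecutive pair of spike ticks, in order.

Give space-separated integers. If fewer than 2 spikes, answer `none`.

t=0: input=0 -> V=0
t=1: input=4 -> V=12
t=2: input=5 -> V=0 FIRE
t=3: input=4 -> V=12
t=4: input=3 -> V=15
t=5: input=2 -> V=13
t=6: input=0 -> V=6
t=7: input=0 -> V=3
t=8: input=5 -> V=16
t=9: input=0 -> V=8
t=10: input=3 -> V=13
t=11: input=5 -> V=0 FIRE
t=12: input=0 -> V=0
t=13: input=3 -> V=9
t=14: input=4 -> V=16

Answer: 9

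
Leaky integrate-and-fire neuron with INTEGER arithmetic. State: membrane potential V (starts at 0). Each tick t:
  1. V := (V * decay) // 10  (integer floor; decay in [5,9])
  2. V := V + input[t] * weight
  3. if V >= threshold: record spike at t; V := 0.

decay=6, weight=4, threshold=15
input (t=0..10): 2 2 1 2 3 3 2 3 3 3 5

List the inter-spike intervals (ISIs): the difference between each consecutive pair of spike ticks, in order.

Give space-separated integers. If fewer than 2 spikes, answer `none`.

Answer: 2 2 2

Derivation:
t=0: input=2 -> V=8
t=1: input=2 -> V=12
t=2: input=1 -> V=11
t=3: input=2 -> V=14
t=4: input=3 -> V=0 FIRE
t=5: input=3 -> V=12
t=6: input=2 -> V=0 FIRE
t=7: input=3 -> V=12
t=8: input=3 -> V=0 FIRE
t=9: input=3 -> V=12
t=10: input=5 -> V=0 FIRE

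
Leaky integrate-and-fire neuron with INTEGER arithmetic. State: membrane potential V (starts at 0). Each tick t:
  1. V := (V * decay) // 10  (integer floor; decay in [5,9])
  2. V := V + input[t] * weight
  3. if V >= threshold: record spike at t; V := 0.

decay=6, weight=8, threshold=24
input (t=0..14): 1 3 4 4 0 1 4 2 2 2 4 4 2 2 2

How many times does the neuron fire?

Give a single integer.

Answer: 8

Derivation:
t=0: input=1 -> V=8
t=1: input=3 -> V=0 FIRE
t=2: input=4 -> V=0 FIRE
t=3: input=4 -> V=0 FIRE
t=4: input=0 -> V=0
t=5: input=1 -> V=8
t=6: input=4 -> V=0 FIRE
t=7: input=2 -> V=16
t=8: input=2 -> V=0 FIRE
t=9: input=2 -> V=16
t=10: input=4 -> V=0 FIRE
t=11: input=4 -> V=0 FIRE
t=12: input=2 -> V=16
t=13: input=2 -> V=0 FIRE
t=14: input=2 -> V=16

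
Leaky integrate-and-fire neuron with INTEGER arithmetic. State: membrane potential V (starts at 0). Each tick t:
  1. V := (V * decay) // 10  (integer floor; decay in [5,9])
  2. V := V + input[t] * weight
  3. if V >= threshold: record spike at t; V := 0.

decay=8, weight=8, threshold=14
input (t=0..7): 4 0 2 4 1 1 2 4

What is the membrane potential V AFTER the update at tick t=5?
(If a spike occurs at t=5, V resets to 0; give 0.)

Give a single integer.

t=0: input=4 -> V=0 FIRE
t=1: input=0 -> V=0
t=2: input=2 -> V=0 FIRE
t=3: input=4 -> V=0 FIRE
t=4: input=1 -> V=8
t=5: input=1 -> V=0 FIRE
t=6: input=2 -> V=0 FIRE
t=7: input=4 -> V=0 FIRE

Answer: 0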